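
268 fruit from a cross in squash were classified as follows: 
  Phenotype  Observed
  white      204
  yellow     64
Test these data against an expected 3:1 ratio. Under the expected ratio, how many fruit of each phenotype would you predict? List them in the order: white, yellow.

201, 67

Expected counts for N = 268 under a 3:1 ratio (total parts = 4):
  white: 268 × 3/4 = 201
  yellow: 268 × 1/4 = 67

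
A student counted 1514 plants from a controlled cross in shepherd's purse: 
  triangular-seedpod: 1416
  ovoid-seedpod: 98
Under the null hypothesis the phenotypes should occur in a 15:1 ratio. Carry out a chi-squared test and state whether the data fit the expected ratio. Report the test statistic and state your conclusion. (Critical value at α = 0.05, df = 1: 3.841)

0.128; consistent

The 15:1 ratio has 16 parts, so with N = 1514 the expected counts are:
  triangular-seedpod: 1514 × 15/16 = 1419.375
  ovoid-seedpod: 1514 × 1/16 = 94.625
χ² = Σ (O − E)² / E
  triangular-seedpod: (1416 − 1419.375)² / 1419.375 = 0.0080
  ovoid-seedpod: (98 − 94.625)² / 94.625 = 0.1204
χ² = 0.0080 + 0.1204 = 0.1284 ≈ 0.128
Degrees of freedom = 2 − 1 = 1; critical value at α = 0.05 is 3.841.
Since 0.128 < 3.841, we fail to reject the null hypothesis — the data are consistent with the 15:1 ratio.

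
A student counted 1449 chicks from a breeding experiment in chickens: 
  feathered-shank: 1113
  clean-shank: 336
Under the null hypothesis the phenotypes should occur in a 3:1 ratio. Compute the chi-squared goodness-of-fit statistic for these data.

Total ratio parts = 4. Expected numbers out of 1449:
  feathered-shank: 1449 × 3/4 = 1086.75
  clean-shank: 1449 × 1/4 = 362.25
χ² = Σ (O − E)² / E
  feathered-shank: (1113 − 1086.75)² / 1086.75 = 0.6341
  clean-shank: (336 − 362.25)² / 362.25 = 1.9022
χ² = 0.6341 + 1.9022 = 2.5363 ≈ 2.536

2.536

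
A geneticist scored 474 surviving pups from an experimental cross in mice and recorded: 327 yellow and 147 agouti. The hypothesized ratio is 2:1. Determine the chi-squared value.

Total ratio parts = 3. Expected numbers out of 474:
  yellow: 474 × 2/3 = 316
  agouti: 474 × 1/3 = 158
χ² = Σ (O − E)² / E
  yellow: (327 − 316)² / 316 = 0.3829
  agouti: (147 − 158)² / 158 = 0.7658
χ² = 0.3829 + 0.7658 = 1.1487 ≈ 1.149

1.149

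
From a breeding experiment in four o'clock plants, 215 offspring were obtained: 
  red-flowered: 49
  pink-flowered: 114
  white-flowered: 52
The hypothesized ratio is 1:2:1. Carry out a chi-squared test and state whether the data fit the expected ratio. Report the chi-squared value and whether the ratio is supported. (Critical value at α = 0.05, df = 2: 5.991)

Total ratio parts = 4. Expected numbers out of 215:
  red-flowered: 215 × 1/4 = 53.75
  pink-flowered: 215 × 2/4 = 107.5
  white-flowered: 215 × 1/4 = 53.75
χ² = Σ (O − E)² / E
  red-flowered: (49 − 53.75)² / 53.75 = 0.4198
  pink-flowered: (114 − 107.5)² / 107.5 = 0.3930
  white-flowered: (52 − 53.75)² / 53.75 = 0.0570
χ² = 0.4198 + 0.3930 + 0.0570 = 0.8698 ≈ 0.870
Degrees of freedom = 3 − 1 = 2; critical value at α = 0.05 is 5.991.
Since 0.870 < 5.991, we fail to reject the null hypothesis — the data are consistent with the 1:2:1 ratio.

0.870; consistent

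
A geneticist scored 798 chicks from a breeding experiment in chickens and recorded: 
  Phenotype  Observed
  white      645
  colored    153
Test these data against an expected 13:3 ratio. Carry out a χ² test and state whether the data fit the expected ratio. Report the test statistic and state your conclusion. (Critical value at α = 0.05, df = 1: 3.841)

Under the 13:3 hypothesis (Σ ratio = 16, N = 798):
  white: 798 × 13/16 = 648.375
  colored: 798 × 3/16 = 149.625
χ² = Σ (O − E)² / E
  white: (645 − 648.375)² / 648.375 = 0.0176
  colored: (153 − 149.625)² / 149.625 = 0.0761
χ² = 0.0176 + 0.0761 = 0.0937 ≈ 0.094
Degrees of freedom = 2 − 1 = 1; critical value at α = 0.05 is 3.841.
Since 0.094 < 3.841, we fail to reject the null hypothesis — the data are consistent with the 13:3 ratio.

0.094; consistent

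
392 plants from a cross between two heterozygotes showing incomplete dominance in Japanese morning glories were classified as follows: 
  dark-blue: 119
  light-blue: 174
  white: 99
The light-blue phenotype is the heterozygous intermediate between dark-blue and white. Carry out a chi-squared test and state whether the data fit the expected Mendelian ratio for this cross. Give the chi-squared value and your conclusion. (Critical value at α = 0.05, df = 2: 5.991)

6.980; not consistent

With incomplete dominance, a heterozygote × heterozygote cross gives a 1:2:1 phenotypic ratio.
Expected counts for N = 392 under a 1:2:1 ratio (total parts = 4):
  dark-blue: 392 × 1/4 = 98
  light-blue: 392 × 2/4 = 196
  white: 392 × 1/4 = 98
χ² = Σ (O − E)² / E
  dark-blue: (119 − 98)² / 98 = 4.5000
  light-blue: (174 − 196)² / 196 = 2.4694
  white: (99 − 98)² / 98 = 0.0102
χ² = 4.5000 + 2.4694 + 0.0102 = 6.9796 ≈ 6.980
Degrees of freedom = 3 − 1 = 2; critical value at α = 0.05 is 5.991.
Since 6.980 > 5.991, we reject the null hypothesis — the data do not fit the 1:2:1 ratio.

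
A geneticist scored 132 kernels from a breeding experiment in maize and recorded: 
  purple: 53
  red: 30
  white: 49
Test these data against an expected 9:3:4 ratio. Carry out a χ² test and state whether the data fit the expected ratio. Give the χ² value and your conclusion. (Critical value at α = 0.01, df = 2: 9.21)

The 9:3:4 ratio has 16 parts, so with N = 132 the expected counts are:
  purple: 132 × 9/16 = 74.25
  red: 132 × 3/16 = 24.75
  white: 132 × 4/16 = 33
χ² = Σ (O − E)² / E
  purple: (53 − 74.25)² / 74.25 = 6.0816
  red: (30 − 24.75)² / 24.75 = 1.1136
  white: (49 − 33)² / 33 = 7.7576
χ² = 6.0816 + 1.1136 + 7.7576 = 14.9528 ≈ 14.953
Degrees of freedom = 3 − 1 = 2; critical value at α = 0.01 is 9.21.
Since 14.953 > 9.21, we reject the null hypothesis — the data do not fit the 9:3:4 ratio.

14.953; not consistent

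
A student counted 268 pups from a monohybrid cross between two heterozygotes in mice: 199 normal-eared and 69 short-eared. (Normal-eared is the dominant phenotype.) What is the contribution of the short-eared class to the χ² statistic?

0.060

For a monohybrid cross between heterozygotes with complete dominance, the expected phenotypic ratio is 3:1.
Expected counts for N = 268 under a 3:1 ratio (total parts = 4):
  normal-eared: 268 × 3/4 = 201
  short-eared: 268 × 1/4 = 67
Contribution of short-eared: (69 − 67)² / 67 = 0.0597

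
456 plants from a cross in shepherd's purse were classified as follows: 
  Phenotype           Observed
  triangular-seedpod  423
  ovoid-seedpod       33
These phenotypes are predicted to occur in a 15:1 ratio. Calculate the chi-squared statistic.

Total ratio parts = 16. Expected numbers out of 456:
  triangular-seedpod: 456 × 15/16 = 427.5
  ovoid-seedpod: 456 × 1/16 = 28.5
χ² = Σ (O − E)² / E
  triangular-seedpod: (423 − 427.5)² / 427.5 = 0.0474
  ovoid-seedpod: (33 − 28.5)² / 28.5 = 0.7105
χ² = 0.0474 + 0.7105 = 0.7579 ≈ 0.758

0.758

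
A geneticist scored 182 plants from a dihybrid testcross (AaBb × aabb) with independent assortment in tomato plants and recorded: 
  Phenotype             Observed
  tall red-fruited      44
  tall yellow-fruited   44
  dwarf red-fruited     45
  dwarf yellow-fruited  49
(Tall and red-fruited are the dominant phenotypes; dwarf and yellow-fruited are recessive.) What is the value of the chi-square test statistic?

0.374

A dihybrid testcross with independent assortment gives a 1:1:1:1 ratio.
Under the 1:1:1:1 hypothesis (Σ ratio = 4, N = 182):
  tall red-fruited: 182 × 1/4 = 45.5
  tall yellow-fruited: 182 × 1/4 = 45.5
  dwarf red-fruited: 182 × 1/4 = 45.5
  dwarf yellow-fruited: 182 × 1/4 = 45.5
χ² = Σ (O − E)² / E
  tall red-fruited: (44 − 45.5)² / 45.5 = 0.0495
  tall yellow-fruited: (44 − 45.5)² / 45.5 = 0.0495
  dwarf red-fruited: (45 − 45.5)² / 45.5 = 0.0055
  dwarf yellow-fruited: (49 − 45.5)² / 45.5 = 0.2692
χ² = 0.0495 + 0.0495 + 0.0055 + 0.2692 = 0.3737 ≈ 0.374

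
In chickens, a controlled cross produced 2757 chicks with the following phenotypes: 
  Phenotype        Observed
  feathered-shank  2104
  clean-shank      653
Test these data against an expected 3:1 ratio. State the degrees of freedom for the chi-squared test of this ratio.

1

A goodness-of-fit test with 2 phenotype classes has df = 2 − 1 = 1.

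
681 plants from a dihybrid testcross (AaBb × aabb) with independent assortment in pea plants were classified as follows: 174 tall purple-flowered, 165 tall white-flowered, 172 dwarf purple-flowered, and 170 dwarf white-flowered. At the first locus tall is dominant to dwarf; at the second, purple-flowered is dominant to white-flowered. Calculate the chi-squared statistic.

A dihybrid testcross with independent assortment gives a 1:1:1:1 ratio.
Expected counts for N = 681 under a 1:1:1:1 ratio (total parts = 4):
  tall purple-flowered: 681 × 1/4 = 170.25
  tall white-flowered: 681 × 1/4 = 170.25
  dwarf purple-flowered: 681 × 1/4 = 170.25
  dwarf white-flowered: 681 × 1/4 = 170.25
χ² = Σ (O − E)² / E
  tall purple-flowered: (174 − 170.25)² / 170.25 = 0.0826
  tall white-flowered: (165 − 170.25)² / 170.25 = 0.1619
  dwarf purple-flowered: (172 − 170.25)² / 170.25 = 0.0180
  dwarf white-flowered: (170 − 170.25)² / 170.25 = 0.0004
χ² = 0.0826 + 0.1619 + 0.0180 + 0.0004 = 0.2629 ≈ 0.263

0.263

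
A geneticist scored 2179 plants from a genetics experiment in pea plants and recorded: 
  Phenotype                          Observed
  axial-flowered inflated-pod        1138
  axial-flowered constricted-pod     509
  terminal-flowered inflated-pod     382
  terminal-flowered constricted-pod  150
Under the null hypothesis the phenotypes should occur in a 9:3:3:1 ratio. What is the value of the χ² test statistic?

Under the 9:3:3:1 hypothesis (Σ ratio = 16, N = 2179):
  axial-flowered inflated-pod: 2179 × 9/16 = 1225.6875
  axial-flowered constricted-pod: 2179 × 3/16 = 408.5625
  terminal-flowered inflated-pod: 2179 × 3/16 = 408.5625
  terminal-flowered constricted-pod: 2179 × 1/16 = 136.1875
χ² = Σ (O − E)² / E
  axial-flowered inflated-pod: (1138 − 1225.6875)² / 1225.6875 = 6.2733
  axial-flowered constricted-pod: (509 − 408.5625)² / 408.5625 = 24.6907
  terminal-flowered inflated-pod: (382 − 408.5625)² / 408.5625 = 1.7269
  terminal-flowered constricted-pod: (150 − 136.1875)² / 136.1875 = 1.4009
χ² = 6.2733 + 24.6907 + 1.7269 + 1.4009 = 34.0918 ≈ 34.092

34.092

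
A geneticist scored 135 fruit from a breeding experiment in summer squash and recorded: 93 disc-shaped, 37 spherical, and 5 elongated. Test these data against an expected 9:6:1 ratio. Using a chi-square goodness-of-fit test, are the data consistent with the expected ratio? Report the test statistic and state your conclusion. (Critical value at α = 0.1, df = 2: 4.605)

Under the 9:6:1 hypothesis (Σ ratio = 16, N = 135):
  disc-shaped: 135 × 9/16 = 75.9375
  spherical: 135 × 6/16 = 50.625
  elongated: 135 × 1/16 = 8.4375
χ² = Σ (O − E)² / E
  disc-shaped: (93 − 75.9375)² / 75.9375 = 3.8338
  spherical: (37 − 50.625)² / 50.625 = 3.6670
  elongated: (5 − 8.4375)² / 8.4375 = 1.4005
χ² = 3.8338 + 3.6670 + 1.4005 = 8.9013 ≈ 8.901
Degrees of freedom = 3 − 1 = 2; critical value at α = 0.1 is 4.605.
Since 8.901 > 4.605, we reject the null hypothesis — the data do not fit the 9:6:1 ratio.

8.901; not consistent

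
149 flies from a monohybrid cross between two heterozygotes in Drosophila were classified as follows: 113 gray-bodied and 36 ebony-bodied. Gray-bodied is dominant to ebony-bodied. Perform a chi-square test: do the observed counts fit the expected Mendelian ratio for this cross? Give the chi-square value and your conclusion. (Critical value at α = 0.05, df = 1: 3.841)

0.056; consistent

For a monohybrid cross between heterozygotes with complete dominance, the expected phenotypic ratio is 3:1.
Expected counts for N = 149 under a 3:1 ratio (total parts = 4):
  gray-bodied: 149 × 3/4 = 111.75
  ebony-bodied: 149 × 1/4 = 37.25
χ² = Σ (O − E)² / E
  gray-bodied: (113 − 111.75)² / 111.75 = 0.0140
  ebony-bodied: (36 − 37.25)² / 37.25 = 0.0419
χ² = 0.0140 + 0.0419 = 0.0559 ≈ 0.056
Degrees of freedom = 2 − 1 = 1; critical value at α = 0.05 is 3.841.
Since 0.056 < 3.841, we fail to reject the null hypothesis — the data are consistent with the 3:1 ratio.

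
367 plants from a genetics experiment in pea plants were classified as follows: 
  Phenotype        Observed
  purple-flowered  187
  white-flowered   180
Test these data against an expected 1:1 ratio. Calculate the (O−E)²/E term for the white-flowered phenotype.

Total ratio parts = 2. Expected numbers out of 367:
  purple-flowered: 367 × 1/2 = 183.5
  white-flowered: 367 × 1/2 = 183.5
Contribution of white-flowered: (180 − 183.5)² / 183.5 = 0.0668

0.067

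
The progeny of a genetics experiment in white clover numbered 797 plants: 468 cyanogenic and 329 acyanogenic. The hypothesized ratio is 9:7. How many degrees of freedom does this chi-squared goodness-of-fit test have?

1

A goodness-of-fit test with 2 phenotype classes has df = 2 − 1 = 1.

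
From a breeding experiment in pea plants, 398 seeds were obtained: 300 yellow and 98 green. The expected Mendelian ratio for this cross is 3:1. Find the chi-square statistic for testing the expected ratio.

0.030

Under the 3:1 hypothesis (Σ ratio = 4, N = 398):
  yellow: 398 × 3/4 = 298.5
  green: 398 × 1/4 = 99.5
χ² = Σ (O − E)² / E
  yellow: (300 − 298.5)² / 298.5 = 0.0075
  green: (98 − 99.5)² / 99.5 = 0.0226
χ² = 0.0075 + 0.0226 = 0.0301 ≈ 0.030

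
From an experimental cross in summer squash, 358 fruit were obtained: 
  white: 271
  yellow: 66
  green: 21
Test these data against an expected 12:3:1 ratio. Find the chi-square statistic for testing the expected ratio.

0.127

Under the 12:3:1 hypothesis (Σ ratio = 16, N = 358):
  white: 358 × 12/16 = 268.5
  yellow: 358 × 3/16 = 67.125
  green: 358 × 1/16 = 22.375
χ² = Σ (O − E)² / E
  white: (271 − 268.5)² / 268.5 = 0.0233
  yellow: (66 − 67.125)² / 67.125 = 0.0189
  green: (21 − 22.375)² / 22.375 = 0.0845
χ² = 0.0233 + 0.0189 + 0.0845 = 0.1267 ≈ 0.127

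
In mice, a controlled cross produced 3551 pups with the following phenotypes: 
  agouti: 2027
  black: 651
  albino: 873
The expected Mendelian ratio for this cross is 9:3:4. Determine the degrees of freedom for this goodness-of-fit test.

A goodness-of-fit test with 3 phenotype classes has df = 3 − 1 = 2.

2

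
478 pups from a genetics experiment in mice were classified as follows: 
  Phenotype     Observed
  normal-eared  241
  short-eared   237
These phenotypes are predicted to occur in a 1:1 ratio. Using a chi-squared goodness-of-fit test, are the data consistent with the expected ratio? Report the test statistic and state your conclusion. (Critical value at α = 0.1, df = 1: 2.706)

0.033; consistent

Under the 1:1 hypothesis (Σ ratio = 2, N = 478):
  normal-eared: 478 × 1/2 = 239
  short-eared: 478 × 1/2 = 239
χ² = Σ (O − E)² / E
  normal-eared: (241 − 239)² / 239 = 0.0167
  short-eared: (237 − 239)² / 239 = 0.0167
χ² = 0.0167 + 0.0167 = 0.0334 ≈ 0.033
Degrees of freedom = 2 − 1 = 1; critical value at α = 0.1 is 2.706.
Since 0.033 < 2.706, we fail to reject the null hypothesis — the data are consistent with the 1:1 ratio.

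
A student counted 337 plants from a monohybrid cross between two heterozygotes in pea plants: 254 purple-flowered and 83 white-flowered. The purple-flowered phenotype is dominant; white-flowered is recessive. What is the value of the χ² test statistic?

For a monohybrid cross between heterozygotes with complete dominance, the expected phenotypic ratio is 3:1.
Total ratio parts = 4. Expected numbers out of 337:
  purple-flowered: 337 × 3/4 = 252.75
  white-flowered: 337 × 1/4 = 84.25
χ² = Σ (O − E)² / E
  purple-flowered: (254 − 252.75)² / 252.75 = 0.0062
  white-flowered: (83 − 84.25)² / 84.25 = 0.0185
χ² = 0.0062 + 0.0185 = 0.0247 ≈ 0.025

0.025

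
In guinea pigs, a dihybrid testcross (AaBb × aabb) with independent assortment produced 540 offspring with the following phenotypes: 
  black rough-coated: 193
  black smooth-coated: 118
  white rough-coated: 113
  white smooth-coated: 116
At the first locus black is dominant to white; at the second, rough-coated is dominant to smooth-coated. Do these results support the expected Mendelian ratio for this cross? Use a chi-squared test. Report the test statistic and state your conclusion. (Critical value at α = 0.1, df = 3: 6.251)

33.319; not consistent

A dihybrid testcross with independent assortment gives a 1:1:1:1 ratio.
The 1:1:1:1 ratio has 4 parts, so with N = 540 the expected counts are:
  black rough-coated: 540 × 1/4 = 135
  black smooth-coated: 540 × 1/4 = 135
  white rough-coated: 540 × 1/4 = 135
  white smooth-coated: 540 × 1/4 = 135
χ² = Σ (O − E)² / E
  black rough-coated: (193 − 135)² / 135 = 24.9185
  black smooth-coated: (118 − 135)² / 135 = 2.1407
  white rough-coated: (113 − 135)² / 135 = 3.5852
  white smooth-coated: (116 − 135)² / 135 = 2.6741
χ² = 24.9185 + 2.1407 + 3.5852 + 2.6741 = 33.3185 ≈ 33.319
Degrees of freedom = 4 − 1 = 3; critical value at α = 0.1 is 6.251.
Since 33.319 > 6.251, we reject the null hypothesis — the data do not fit the 1:1:1:1 ratio.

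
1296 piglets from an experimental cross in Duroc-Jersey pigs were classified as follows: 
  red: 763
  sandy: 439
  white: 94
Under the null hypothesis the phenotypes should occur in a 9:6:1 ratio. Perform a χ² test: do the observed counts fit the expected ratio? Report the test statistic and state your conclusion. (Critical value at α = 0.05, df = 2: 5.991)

Expected counts for N = 1296 under a 9:6:1 ratio (total parts = 16):
  red: 1296 × 9/16 = 729
  sandy: 1296 × 6/16 = 486
  white: 1296 × 1/16 = 81
χ² = Σ (O − E)² / E
  red: (763 − 729)² / 729 = 1.5857
  sandy: (439 − 486)² / 486 = 4.5453
  white: (94 − 81)² / 81 = 2.0864
χ² = 1.5857 + 4.5453 + 2.0864 = 8.2174 ≈ 8.217
Degrees of freedom = 3 − 1 = 2; critical value at α = 0.05 is 5.991.
Since 8.217 > 5.991, we reject the null hypothesis — the data do not fit the 9:6:1 ratio.

8.217; not consistent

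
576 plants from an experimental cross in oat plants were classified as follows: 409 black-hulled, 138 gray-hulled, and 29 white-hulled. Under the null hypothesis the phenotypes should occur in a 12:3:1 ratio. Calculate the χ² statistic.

10.919

Total ratio parts = 16. Expected numbers out of 576:
  black-hulled: 576 × 12/16 = 432
  gray-hulled: 576 × 3/16 = 108
  white-hulled: 576 × 1/16 = 36
χ² = Σ (O − E)² / E
  black-hulled: (409 − 432)² / 432 = 1.2245
  gray-hulled: (138 − 108)² / 108 = 8.3333
  white-hulled: (29 − 36)² / 36 = 1.3611
χ² = 1.2245 + 8.3333 + 1.3611 = 10.9189 ≈ 10.919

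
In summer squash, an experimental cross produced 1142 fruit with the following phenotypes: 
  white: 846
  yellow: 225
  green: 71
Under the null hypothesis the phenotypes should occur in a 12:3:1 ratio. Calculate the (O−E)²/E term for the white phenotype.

Under the 12:3:1 hypothesis (Σ ratio = 16, N = 1142):
  white: 1142 × 12/16 = 856.5
  yellow: 1142 × 3/16 = 214.125
  green: 1142 × 1/16 = 71.375
Contribution of white: (846 − 856.5)² / 856.5 = 0.1287

0.129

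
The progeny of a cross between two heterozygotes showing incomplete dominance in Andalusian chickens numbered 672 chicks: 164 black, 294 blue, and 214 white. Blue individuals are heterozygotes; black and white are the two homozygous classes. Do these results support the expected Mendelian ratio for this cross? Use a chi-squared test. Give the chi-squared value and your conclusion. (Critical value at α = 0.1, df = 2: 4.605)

17.940; not consistent

With incomplete dominance, a heterozygote × heterozygote cross gives a 1:2:1 phenotypic ratio.
Total ratio parts = 4. Expected numbers out of 672:
  black: 672 × 1/4 = 168
  blue: 672 × 2/4 = 336
  white: 672 × 1/4 = 168
χ² = Σ (O − E)² / E
  black: (164 − 168)² / 168 = 0.0952
  blue: (294 − 336)² / 336 = 5.2500
  white: (214 − 168)² / 168 = 12.5952
χ² = 0.0952 + 5.2500 + 12.5952 = 17.9404 ≈ 17.940
Degrees of freedom = 3 − 1 = 2; critical value at α = 0.1 is 4.605.
Since 17.940 > 4.605, we reject the null hypothesis — the data do not fit the 1:2:1 ratio.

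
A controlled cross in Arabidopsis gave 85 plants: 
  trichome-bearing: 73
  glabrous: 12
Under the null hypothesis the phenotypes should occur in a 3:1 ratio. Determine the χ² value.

The 3:1 ratio has 4 parts, so with N = 85 the expected counts are:
  trichome-bearing: 85 × 3/4 = 63.75
  glabrous: 85 × 1/4 = 21.25
χ² = Σ (O − E)² / E
  trichome-bearing: (73 − 63.75)² / 63.75 = 1.3422
  glabrous: (12 − 21.25)² / 21.25 = 4.0265
χ² = 1.3422 + 4.0265 = 5.3687 ≈ 5.369

5.369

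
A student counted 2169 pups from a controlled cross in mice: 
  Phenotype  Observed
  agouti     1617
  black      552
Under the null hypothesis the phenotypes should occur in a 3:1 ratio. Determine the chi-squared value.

Under the 3:1 hypothesis (Σ ratio = 4, N = 2169):
  agouti: 2169 × 3/4 = 1626.75
  black: 2169 × 1/4 = 542.25
χ² = Σ (O − E)² / E
  agouti: (1617 − 1626.75)² / 1626.75 = 0.0584
  black: (552 − 542.25)² / 542.25 = 0.1753
χ² = 0.0584 + 0.1753 = 0.2337 ≈ 0.234

0.234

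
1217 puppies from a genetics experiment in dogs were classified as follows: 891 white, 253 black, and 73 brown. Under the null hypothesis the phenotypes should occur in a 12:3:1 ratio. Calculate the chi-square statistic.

The 12:3:1 ratio has 16 parts, so with N = 1217 the expected counts are:
  white: 1217 × 12/16 = 912.75
  black: 1217 × 3/16 = 228.1875
  brown: 1217 × 1/16 = 76.0625
χ² = Σ (O − E)² / E
  white: (891 − 912.75)² / 912.75 = 0.5183
  black: (253 − 228.1875)² / 228.1875 = 2.6980
  brown: (73 − 76.0625)² / 76.0625 = 0.1233
χ² = 0.5183 + 2.6980 + 0.1233 = 3.3396 ≈ 3.340

3.340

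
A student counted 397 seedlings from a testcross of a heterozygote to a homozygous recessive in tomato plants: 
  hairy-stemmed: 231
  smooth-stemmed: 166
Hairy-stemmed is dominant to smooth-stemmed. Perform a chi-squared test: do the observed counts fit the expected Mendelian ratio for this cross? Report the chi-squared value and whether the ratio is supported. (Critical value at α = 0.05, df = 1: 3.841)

10.642; not consistent

A testcross of a heterozygote (Aa × aa) gives a 1:1 phenotypic ratio.
Total ratio parts = 2. Expected numbers out of 397:
  hairy-stemmed: 397 × 1/2 = 198.5
  smooth-stemmed: 397 × 1/2 = 198.5
χ² = Σ (O − E)² / E
  hairy-stemmed: (231 − 198.5)² / 198.5 = 5.3212
  smooth-stemmed: (166 − 198.5)² / 198.5 = 5.3212
χ² = 5.3212 + 5.3212 = 10.6424 ≈ 10.642
Degrees of freedom = 2 − 1 = 1; critical value at α = 0.05 is 3.841.
Since 10.642 > 3.841, we reject the null hypothesis — the data do not fit the 1:1 ratio.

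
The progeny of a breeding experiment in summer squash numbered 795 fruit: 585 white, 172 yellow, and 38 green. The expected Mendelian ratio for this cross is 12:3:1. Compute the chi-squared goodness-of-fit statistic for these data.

Under the 12:3:1 hypothesis (Σ ratio = 16, N = 795):
  white: 795 × 12/16 = 596.25
  yellow: 795 × 3/16 = 149.0625
  green: 795 × 1/16 = 49.6875
χ² = Σ (O − E)² / E
  white: (585 − 596.25)² / 596.25 = 0.2123
  yellow: (172 − 149.0625)² / 149.0625 = 3.5296
  green: (38 − 49.6875)² / 49.6875 = 2.7491
χ² = 0.2123 + 3.5296 + 2.7491 = 6.491

6.491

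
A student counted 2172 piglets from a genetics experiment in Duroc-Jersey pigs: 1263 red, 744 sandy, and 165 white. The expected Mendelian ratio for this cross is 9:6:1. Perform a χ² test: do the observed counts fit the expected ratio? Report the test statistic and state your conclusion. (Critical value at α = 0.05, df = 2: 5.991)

13.797; not consistent

Expected counts for N = 2172 under a 9:6:1 ratio (total parts = 16):
  red: 2172 × 9/16 = 1221.75
  sandy: 2172 × 6/16 = 814.5
  white: 2172 × 1/16 = 135.75
χ² = Σ (O − E)² / E
  red: (1263 − 1221.75)² / 1221.75 = 1.3927
  sandy: (744 − 814.5)² / 814.5 = 6.1022
  white: (165 − 135.75)² / 135.75 = 6.3025
χ² = 1.3927 + 6.1022 + 6.3025 = 13.7974 ≈ 13.797
Degrees of freedom = 3 − 1 = 2; critical value at α = 0.05 is 5.991.
Since 13.797 > 5.991, we reject the null hypothesis — the data do not fit the 9:6:1 ratio.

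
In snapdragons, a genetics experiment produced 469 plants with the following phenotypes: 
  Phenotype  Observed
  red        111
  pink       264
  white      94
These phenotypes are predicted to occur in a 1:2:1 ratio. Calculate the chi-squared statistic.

The 1:2:1 ratio has 4 parts, so with N = 469 the expected counts are:
  red: 469 × 1/4 = 117.25
  pink: 469 × 2/4 = 234.5
  white: 469 × 1/4 = 117.25
χ² = Σ (O − E)² / E
  red: (111 − 117.25)² / 117.25 = 0.3332
  pink: (264 − 234.5)² / 234.5 = 3.7111
  white: (94 − 117.25)² / 117.25 = 4.6103
χ² = 0.3332 + 3.7111 + 4.6103 = 8.6546 ≈ 8.655

8.655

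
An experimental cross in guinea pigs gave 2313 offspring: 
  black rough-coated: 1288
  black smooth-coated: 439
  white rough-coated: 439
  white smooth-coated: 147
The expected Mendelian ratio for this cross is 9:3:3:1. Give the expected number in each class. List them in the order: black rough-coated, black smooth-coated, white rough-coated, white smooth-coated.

1301.0625, 433.6875, 433.6875, 144.5625

Under the 9:3:3:1 hypothesis (Σ ratio = 16, N = 2313):
  black rough-coated: 2313 × 9/16 = 1301.0625
  black smooth-coated: 2313 × 3/16 = 433.6875
  white rough-coated: 2313 × 3/16 = 433.6875
  white smooth-coated: 2313 × 1/16 = 144.5625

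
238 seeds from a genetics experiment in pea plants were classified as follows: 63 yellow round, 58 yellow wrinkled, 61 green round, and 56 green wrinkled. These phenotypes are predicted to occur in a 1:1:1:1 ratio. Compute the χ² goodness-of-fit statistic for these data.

0.487

The 1:1:1:1 ratio has 4 parts, so with N = 238 the expected counts are:
  yellow round: 238 × 1/4 = 59.5
  yellow wrinkled: 238 × 1/4 = 59.5
  green round: 238 × 1/4 = 59.5
  green wrinkled: 238 × 1/4 = 59.5
χ² = Σ (O − E)² / E
  yellow round: (63 − 59.5)² / 59.5 = 0.2059
  yellow wrinkled: (58 − 59.5)² / 59.5 = 0.0378
  green round: (61 − 59.5)² / 59.5 = 0.0378
  green wrinkled: (56 − 59.5)² / 59.5 = 0.2059
χ² = 0.2059 + 0.0378 + 0.0378 + 0.2059 = 0.4874 ≈ 0.487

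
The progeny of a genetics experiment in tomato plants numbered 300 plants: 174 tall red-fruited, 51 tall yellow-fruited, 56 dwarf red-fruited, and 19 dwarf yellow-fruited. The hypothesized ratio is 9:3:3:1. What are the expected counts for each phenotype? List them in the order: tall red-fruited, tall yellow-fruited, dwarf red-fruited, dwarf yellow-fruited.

Total ratio parts = 16. Expected numbers out of 300:
  tall red-fruited: 300 × 9/16 = 168.75
  tall yellow-fruited: 300 × 3/16 = 56.25
  dwarf red-fruited: 300 × 3/16 = 56.25
  dwarf yellow-fruited: 300 × 1/16 = 18.75

168.75, 56.25, 56.25, 18.75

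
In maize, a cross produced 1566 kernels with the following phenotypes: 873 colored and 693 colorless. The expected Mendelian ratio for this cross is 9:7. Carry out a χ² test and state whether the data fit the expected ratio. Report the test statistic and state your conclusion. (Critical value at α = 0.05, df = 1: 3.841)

Total ratio parts = 16. Expected numbers out of 1566:
  colored: 1566 × 9/16 = 880.875
  colorless: 1566 × 7/16 = 685.125
χ² = Σ (O − E)² / E
  colored: (873 − 880.875)² / 880.875 = 0.0704
  colorless: (693 − 685.125)² / 685.125 = 0.0905
χ² = 0.0704 + 0.0905 = 0.1609 ≈ 0.161
Degrees of freedom = 2 − 1 = 1; critical value at α = 0.05 is 3.841.
Since 0.161 < 3.841, we fail to reject the null hypothesis — the data are consistent with the 9:7 ratio.

0.161; consistent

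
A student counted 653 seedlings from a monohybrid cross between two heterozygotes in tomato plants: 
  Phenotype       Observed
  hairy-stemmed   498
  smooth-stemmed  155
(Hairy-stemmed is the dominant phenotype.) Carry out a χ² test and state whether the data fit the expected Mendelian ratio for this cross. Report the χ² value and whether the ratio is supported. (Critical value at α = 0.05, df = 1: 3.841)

0.556; consistent

For a monohybrid cross between heterozygotes with complete dominance, the expected phenotypic ratio is 3:1.
The 3:1 ratio has 4 parts, so with N = 653 the expected counts are:
  hairy-stemmed: 653 × 3/4 = 489.75
  smooth-stemmed: 653 × 1/4 = 163.25
χ² = Σ (O − E)² / E
  hairy-stemmed: (498 − 489.75)² / 489.75 = 0.1390
  smooth-stemmed: (155 − 163.25)² / 163.25 = 0.4169
χ² = 0.1390 + 0.4169 = 0.5559 ≈ 0.556
Degrees of freedom = 2 − 1 = 1; critical value at α = 0.05 is 3.841.
Since 0.556 < 3.841, we fail to reject the null hypothesis — the data are consistent with the 3:1 ratio.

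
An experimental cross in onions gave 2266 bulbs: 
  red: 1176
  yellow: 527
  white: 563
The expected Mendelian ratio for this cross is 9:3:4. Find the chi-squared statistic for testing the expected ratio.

32.200

Expected counts for N = 2266 under a 9:3:4 ratio (total parts = 16):
  red: 2266 × 9/16 = 1274.625
  yellow: 2266 × 3/16 = 424.875
  white: 2266 × 4/16 = 566.5
χ² = Σ (O − E)² / E
  red: (1176 − 1274.625)² / 1274.625 = 7.6312
  yellow: (527 − 424.875)² / 424.875 = 24.5473
  white: (563 − 566.5)² / 566.5 = 0.0216
χ² = 7.6312 + 24.5473 + 0.0216 = 32.2001 ≈ 32.200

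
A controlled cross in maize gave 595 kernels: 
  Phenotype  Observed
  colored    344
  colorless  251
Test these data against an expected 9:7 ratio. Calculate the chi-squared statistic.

0.592

Total ratio parts = 16. Expected numbers out of 595:
  colored: 595 × 9/16 = 334.6875
  colorless: 595 × 7/16 = 260.3125
χ² = Σ (O − E)² / E
  colored: (344 − 334.6875)² / 334.6875 = 0.2591
  colorless: (251 − 260.3125)² / 260.3125 = 0.3331
χ² = 0.2591 + 0.3331 = 0.5922 ≈ 0.592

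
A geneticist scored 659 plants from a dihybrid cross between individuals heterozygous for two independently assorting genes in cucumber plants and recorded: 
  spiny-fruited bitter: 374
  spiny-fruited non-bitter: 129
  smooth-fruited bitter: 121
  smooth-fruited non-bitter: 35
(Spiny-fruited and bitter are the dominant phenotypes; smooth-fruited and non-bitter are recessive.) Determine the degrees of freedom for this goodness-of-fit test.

3

A dihybrid F₂ with independent assortment and complete dominance at both loci gives a 9:3:3:1 phenotypic ratio.
A goodness-of-fit test with 4 phenotype classes has df = 4 − 1 = 3.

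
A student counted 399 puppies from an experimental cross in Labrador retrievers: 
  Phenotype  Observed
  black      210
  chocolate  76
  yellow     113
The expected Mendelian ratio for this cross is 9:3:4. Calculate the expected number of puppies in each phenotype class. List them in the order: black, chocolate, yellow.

224.4375, 74.8125, 99.75

The 9:3:4 ratio has 16 parts, so with N = 399 the expected counts are:
  black: 399 × 9/16 = 224.4375
  chocolate: 399 × 3/16 = 74.8125
  yellow: 399 × 4/16 = 99.75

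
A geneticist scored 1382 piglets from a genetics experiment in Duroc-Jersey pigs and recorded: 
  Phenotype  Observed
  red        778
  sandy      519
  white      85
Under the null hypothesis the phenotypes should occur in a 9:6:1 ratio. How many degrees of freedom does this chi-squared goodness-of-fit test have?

A goodness-of-fit test with 3 phenotype classes has df = 3 − 1 = 2.

2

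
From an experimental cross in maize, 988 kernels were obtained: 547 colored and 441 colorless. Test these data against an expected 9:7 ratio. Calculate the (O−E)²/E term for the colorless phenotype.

Expected counts for N = 988 under a 9:7 ratio (total parts = 16):
  colored: 988 × 9/16 = 555.75
  colorless: 988 × 7/16 = 432.25
Contribution of colorless: (441 − 432.25)² / 432.25 = 0.1771

0.177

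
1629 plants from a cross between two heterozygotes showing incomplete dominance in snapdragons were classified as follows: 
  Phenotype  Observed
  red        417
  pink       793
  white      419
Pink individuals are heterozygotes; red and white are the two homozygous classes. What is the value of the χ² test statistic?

1.140

With incomplete dominance, a heterozygote × heterozygote cross gives a 1:2:1 phenotypic ratio.
The 1:2:1 ratio has 4 parts, so with N = 1629 the expected counts are:
  red: 1629 × 1/4 = 407.25
  pink: 1629 × 2/4 = 814.5
  white: 1629 × 1/4 = 407.25
χ² = Σ (O − E)² / E
  red: (417 − 407.25)² / 407.25 = 0.2334
  pink: (793 − 814.5)² / 814.5 = 0.5675
  white: (419 − 407.25)² / 407.25 = 0.3390
χ² = 0.2334 + 0.5675 + 0.3390 = 1.1399 ≈ 1.140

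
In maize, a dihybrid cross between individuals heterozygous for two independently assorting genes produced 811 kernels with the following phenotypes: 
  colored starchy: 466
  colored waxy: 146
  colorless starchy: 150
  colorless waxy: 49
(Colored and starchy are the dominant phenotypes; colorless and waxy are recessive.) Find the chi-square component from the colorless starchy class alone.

A dihybrid F₂ with independent assortment and complete dominance at both loci gives a 9:3:3:1 phenotypic ratio.
The 9:3:3:1 ratio has 16 parts, so with N = 811 the expected counts are:
  colored starchy: 811 × 9/16 = 456.1875
  colored waxy: 811 × 3/16 = 152.0625
  colorless starchy: 811 × 3/16 = 152.0625
  colorless waxy: 811 × 1/16 = 50.6875
Contribution of colorless starchy: (150 − 152.0625)² / 152.0625 = 0.0280

0.028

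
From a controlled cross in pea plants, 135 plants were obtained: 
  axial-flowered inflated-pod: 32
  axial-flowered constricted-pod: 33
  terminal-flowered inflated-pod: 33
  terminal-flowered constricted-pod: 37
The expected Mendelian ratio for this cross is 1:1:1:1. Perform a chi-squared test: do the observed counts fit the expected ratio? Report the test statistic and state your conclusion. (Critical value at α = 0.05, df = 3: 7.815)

Under the 1:1:1:1 hypothesis (Σ ratio = 4, N = 135):
  axial-flowered inflated-pod: 135 × 1/4 = 33.75
  axial-flowered constricted-pod: 135 × 1/4 = 33.75
  terminal-flowered inflated-pod: 135 × 1/4 = 33.75
  terminal-flowered constricted-pod: 135 × 1/4 = 33.75
χ² = Σ (O − E)² / E
  axial-flowered inflated-pod: (32 − 33.75)² / 33.75 = 0.0907
  axial-flowered constricted-pod: (33 − 33.75)² / 33.75 = 0.0167
  terminal-flowered inflated-pod: (33 − 33.75)² / 33.75 = 0.0167
  terminal-flowered constricted-pod: (37 − 33.75)² / 33.75 = 0.3130
χ² = 0.0907 + 0.0167 + 0.0167 + 0.3130 = 0.4371 ≈ 0.437
Degrees of freedom = 4 − 1 = 3; critical value at α = 0.05 is 7.815.
Since 0.437 < 7.815, we fail to reject the null hypothesis — the data are consistent with the 1:1:1:1 ratio.

0.437; consistent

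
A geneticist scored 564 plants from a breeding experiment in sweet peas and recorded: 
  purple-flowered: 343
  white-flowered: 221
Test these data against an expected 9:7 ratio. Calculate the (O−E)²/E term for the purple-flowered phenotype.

2.090

Under the 9:7 hypothesis (Σ ratio = 16, N = 564):
  purple-flowered: 564 × 9/16 = 317.25
  white-flowered: 564 × 7/16 = 246.75
Contribution of purple-flowered: (343 − 317.25)² / 317.25 = 2.0900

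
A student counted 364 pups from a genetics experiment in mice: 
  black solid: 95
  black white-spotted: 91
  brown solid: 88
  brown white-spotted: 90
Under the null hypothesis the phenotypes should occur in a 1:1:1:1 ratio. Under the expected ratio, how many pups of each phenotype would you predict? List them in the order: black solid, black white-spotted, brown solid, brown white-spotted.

91, 91, 91, 91

Total ratio parts = 4. Expected numbers out of 364:
  black solid: 364 × 1/4 = 91
  black white-spotted: 364 × 1/4 = 91
  brown solid: 364 × 1/4 = 91
  brown white-spotted: 364 × 1/4 = 91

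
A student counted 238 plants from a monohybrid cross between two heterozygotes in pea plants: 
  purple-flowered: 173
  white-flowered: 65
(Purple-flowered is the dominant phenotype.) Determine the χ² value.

0.678

For a monohybrid cross between heterozygotes with complete dominance, the expected phenotypic ratio is 3:1.
The 3:1 ratio has 4 parts, so with N = 238 the expected counts are:
  purple-flowered: 238 × 3/4 = 178.5
  white-flowered: 238 × 1/4 = 59.5
χ² = Σ (O − E)² / E
  purple-flowered: (173 − 178.5)² / 178.5 = 0.1695
  white-flowered: (65 − 59.5)² / 59.5 = 0.5084
χ² = 0.1695 + 0.5084 = 0.6779 ≈ 0.678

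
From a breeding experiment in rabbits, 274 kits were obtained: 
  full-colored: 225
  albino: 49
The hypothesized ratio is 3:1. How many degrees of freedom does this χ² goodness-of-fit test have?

1

A goodness-of-fit test with 2 phenotype classes has df = 2 − 1 = 1.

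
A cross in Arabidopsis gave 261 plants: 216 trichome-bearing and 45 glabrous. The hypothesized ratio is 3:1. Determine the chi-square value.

Under the 3:1 hypothesis (Σ ratio = 4, N = 261):
  trichome-bearing: 261 × 3/4 = 195.75
  glabrous: 261 × 1/4 = 65.25
χ² = Σ (O − E)² / E
  trichome-bearing: (216 − 195.75)² / 195.75 = 2.0948
  glabrous: (45 − 65.25)² / 65.25 = 6.2845
χ² = 2.0948 + 6.2845 = 8.3793 ≈ 8.379

8.379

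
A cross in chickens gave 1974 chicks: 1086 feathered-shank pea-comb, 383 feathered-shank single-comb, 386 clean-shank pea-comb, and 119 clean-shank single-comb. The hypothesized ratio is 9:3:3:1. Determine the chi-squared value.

1.819

Expected counts for N = 1974 under a 9:3:3:1 ratio (total parts = 16):
  feathered-shank pea-comb: 1974 × 9/16 = 1110.375
  feathered-shank single-comb: 1974 × 3/16 = 370.125
  clean-shank pea-comb: 1974 × 3/16 = 370.125
  clean-shank single-comb: 1974 × 1/16 = 123.375
χ² = Σ (O − E)² / E
  feathered-shank pea-comb: (1086 − 1110.375)² / 1110.375 = 0.5351
  feathered-shank single-comb: (383 − 370.125)² / 370.125 = 0.4479
  clean-shank pea-comb: (386 − 370.125)² / 370.125 = 0.6809
  clean-shank single-comb: (119 − 123.375)² / 123.375 = 0.1551
χ² = 0.5351 + 0.4479 + 0.6809 + 0.1551 = 1.819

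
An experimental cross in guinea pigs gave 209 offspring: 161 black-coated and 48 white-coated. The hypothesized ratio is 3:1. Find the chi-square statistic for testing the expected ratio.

Total ratio parts = 4. Expected numbers out of 209:
  black-coated: 209 × 3/4 = 156.75
  white-coated: 209 × 1/4 = 52.25
χ² = Σ (O − E)² / E
  black-coated: (161 − 156.75)² / 156.75 = 0.1152
  white-coated: (48 − 52.25)² / 52.25 = 0.3457
χ² = 0.1152 + 0.3457 = 0.4609 ≈ 0.461

0.461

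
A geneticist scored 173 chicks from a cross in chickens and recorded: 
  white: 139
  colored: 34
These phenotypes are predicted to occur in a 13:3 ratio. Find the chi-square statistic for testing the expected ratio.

Under the 13:3 hypothesis (Σ ratio = 16, N = 173):
  white: 173 × 13/16 = 140.5625
  colored: 173 × 3/16 = 32.4375
χ² = Σ (O − E)² / E
  white: (139 − 140.5625)² / 140.5625 = 0.0174
  colored: (34 − 32.4375)² / 32.4375 = 0.0753
χ² = 0.0174 + 0.0753 = 0.0927 ≈ 0.093

0.093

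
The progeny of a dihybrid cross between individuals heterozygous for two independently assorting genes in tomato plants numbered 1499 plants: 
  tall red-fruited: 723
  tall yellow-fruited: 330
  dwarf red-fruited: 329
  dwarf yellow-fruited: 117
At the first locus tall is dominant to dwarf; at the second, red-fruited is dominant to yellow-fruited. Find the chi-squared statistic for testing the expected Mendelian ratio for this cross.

39.629

A dihybrid F₂ with independent assortment and complete dominance at both loci gives a 9:3:3:1 phenotypic ratio.
The 9:3:3:1 ratio has 16 parts, so with N = 1499 the expected counts are:
  tall red-fruited: 1499 × 9/16 = 843.1875
  tall yellow-fruited: 1499 × 3/16 = 281.0625
  dwarf red-fruited: 1499 × 3/16 = 281.0625
  dwarf yellow-fruited: 1499 × 1/16 = 93.6875
χ² = Σ (O − E)² / E
  tall red-fruited: (723 − 843.1875)² / 843.1875 = 17.1315
  tall yellow-fruited: (330 − 281.0625)² / 281.0625 = 8.5208
  dwarf red-fruited: (329 − 281.0625)² / 281.0625 = 8.1761
  dwarf yellow-fruited: (117 − 93.6875)² / 93.6875 = 5.8009
χ² = 17.1315 + 8.5208 + 8.1761 + 5.8009 = 39.6293 ≈ 39.629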